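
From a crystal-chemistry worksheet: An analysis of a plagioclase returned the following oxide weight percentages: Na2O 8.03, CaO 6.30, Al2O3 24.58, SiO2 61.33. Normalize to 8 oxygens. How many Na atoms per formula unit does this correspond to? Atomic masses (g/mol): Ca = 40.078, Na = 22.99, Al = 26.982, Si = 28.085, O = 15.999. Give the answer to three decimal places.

Na2O: 8.03/61.979 = 0.12956 mol → 0.25912 mol Na, 0.12956 mol O.
CaO: 6.30/56.077 = 0.11235 mol → 0.11235 mol Ca, 0.11235 mol O.
Al2O3: 24.58/101.961 = 0.24107 mol → 0.48214 mol Al, 0.72321 mol O.
SiO2: 61.33/60.083 = 1.02075 mol → 1.02075 mol Si, 2.04150 mol O.
Total oxygen = 3.00662 mol. Normalization factor = 8/3.00662 = 2.66080.
Na per 8 O = 0.25912 × 2.66080 = 0.689.

0.689 Na apfu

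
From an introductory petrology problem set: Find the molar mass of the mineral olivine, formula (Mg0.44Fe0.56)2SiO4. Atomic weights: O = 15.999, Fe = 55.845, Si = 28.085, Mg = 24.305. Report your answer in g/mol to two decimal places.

The formula mass is the sum 0.88·24.305 + 1.12·55.845 + 1·28.085 + 4·15.999.

176.02 g/mol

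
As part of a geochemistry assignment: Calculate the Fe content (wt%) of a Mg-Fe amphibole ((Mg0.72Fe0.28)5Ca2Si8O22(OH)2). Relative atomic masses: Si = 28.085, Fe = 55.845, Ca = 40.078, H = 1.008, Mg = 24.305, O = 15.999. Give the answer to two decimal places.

M((Mg0.72Fe0.28)5Ca2Si8O22(OH)2) = 856.509 g/mol.
Fe contributes 1.40 × 55.845 = 78.183 g per mole.
78.183/856.509 = 0.0913 → 9.13%.

9.13 wt%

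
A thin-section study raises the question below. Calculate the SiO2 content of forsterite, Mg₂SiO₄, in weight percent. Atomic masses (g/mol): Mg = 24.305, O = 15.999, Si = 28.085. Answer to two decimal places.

M(Mg₂SiO₄) = 140.691 g/mol; M(SiO2) = 60.083 g/mol.
Moles SiO2 per formula unit = 1 Si ÷ 1 = 1.0000.
SiO2 fraction = (1.0000 × 60.083) / 140.691 = 60.083/140.691 = 0.4271.

42.71 wt%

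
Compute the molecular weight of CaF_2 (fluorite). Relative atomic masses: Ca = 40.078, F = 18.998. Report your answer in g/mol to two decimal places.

78.07 g/mol

Ca: 1 × 40.078 = 40.0780
F: 2 × 18.998 = 37.9960
Summing the contributions gives the formula mass.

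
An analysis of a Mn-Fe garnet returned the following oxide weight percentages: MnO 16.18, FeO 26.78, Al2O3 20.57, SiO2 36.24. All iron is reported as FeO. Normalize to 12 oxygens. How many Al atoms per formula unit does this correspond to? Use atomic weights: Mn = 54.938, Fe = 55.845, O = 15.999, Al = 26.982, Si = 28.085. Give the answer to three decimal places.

MnO: 16.18/70.937 = 0.22809 mol → 0.22809 mol Mn, 0.22809 mol O.
FeO: 26.78/71.844 = 0.37275 mol → 0.37275 mol Fe, 0.37275 mol O.
Al2O3: 20.57/101.961 = 0.20174 mol → 0.40348 mol Al, 0.60522 mol O.
SiO2: 36.24/60.083 = 0.60317 mol → 0.60317 mol Si, 1.20634 mol O.
Total oxygen = 2.41240 mol. Normalization factor = 12/2.41240 = 4.97430.
Al per 12 O = 0.40348 × 4.97430 = 2.007.

2.007 Al apfu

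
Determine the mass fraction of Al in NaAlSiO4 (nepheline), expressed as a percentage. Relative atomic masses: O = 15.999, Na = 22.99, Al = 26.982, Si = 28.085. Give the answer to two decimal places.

Formula mass = 1*22.99 + 1*26.982 + 1*28.085 + 4*15.999 = 142.053 g/mol, of which 26.982 g is Al.
So Al makes up 26.982/142.053 = 0.1899 of the mass, i.e. 18.99%.

18.99 mass %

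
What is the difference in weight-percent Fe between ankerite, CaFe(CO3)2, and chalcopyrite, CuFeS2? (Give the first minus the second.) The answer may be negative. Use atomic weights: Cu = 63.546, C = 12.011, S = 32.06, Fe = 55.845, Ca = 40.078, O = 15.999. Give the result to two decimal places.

Fe in CaFe(CO3)2: molar mass 215.939 g/mol; 1×55.845 = 55.845 g → 25.86 wt%.
Fe in CuFeS2: molar mass 183.511 g/mol; 1×55.845 = 55.845 g → 30.43 wt%.
Difference = 25.86 − 30.43 = -4.57 percentage points.

-4.57 percentage points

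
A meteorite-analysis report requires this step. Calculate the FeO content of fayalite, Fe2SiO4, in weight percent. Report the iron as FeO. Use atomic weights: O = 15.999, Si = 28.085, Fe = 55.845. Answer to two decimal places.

70.51 wt%

Formula mass = 203.771 g/mol.
2 Fe → 2.0000 mol FeO per formula unit; M(FeO) = 71.844, so FeO mass = 143.688 g.
143.688/203.771 × 100 = 70.51 wt%.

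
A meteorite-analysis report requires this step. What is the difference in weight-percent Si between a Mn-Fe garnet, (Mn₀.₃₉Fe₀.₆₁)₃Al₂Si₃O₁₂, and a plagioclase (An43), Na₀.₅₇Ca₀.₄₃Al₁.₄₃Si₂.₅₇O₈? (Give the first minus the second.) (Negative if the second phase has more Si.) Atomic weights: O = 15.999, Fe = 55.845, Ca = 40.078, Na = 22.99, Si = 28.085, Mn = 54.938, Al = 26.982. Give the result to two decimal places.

-9.86 percentage points

First mineral: 84.255 g Si in 496.681 g formula = 16.96 wt% Si.
Second mineral: 72.178 g Si in 269.093 g formula = 26.82 wt% Si.
16.96% − 26.82% gives a difference of -9.86 percentage points.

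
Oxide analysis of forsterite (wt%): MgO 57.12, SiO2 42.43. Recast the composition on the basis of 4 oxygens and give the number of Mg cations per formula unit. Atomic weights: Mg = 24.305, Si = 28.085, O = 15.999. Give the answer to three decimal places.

2.003 Mg apfu

57.12 wt% MgO ÷ 40.304 g/mol = 1.41723 mol, giving 1.41723 Mg and 1.41723 O.
42.43 wt% SiO2 ÷ 60.083 g/mol = 0.70619 mol, giving 0.70619 Si and 1.41238 O.
Oxygen sums to 2.82961; scaling by 4/2.82961 = 1.41362 puts the formula on 4 O.
Mg: 1.41723 × 1.41362 = 2.003 atoms per formula unit.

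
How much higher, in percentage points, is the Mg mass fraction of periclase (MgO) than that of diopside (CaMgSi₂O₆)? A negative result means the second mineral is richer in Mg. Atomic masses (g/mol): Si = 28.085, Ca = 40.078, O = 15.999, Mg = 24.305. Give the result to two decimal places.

M(MgO) = 40.304 g/mol, so wt% Mg = 24.305/40.304 × 100 = 60.30%.
M(CaMgSi₂O₆) = 216.547 g/mol, so wt% Mg = 24.305/216.547 × 100 = 11.22%.
60.30 − 11.22 = 49.08 pp.

49.08 percentage points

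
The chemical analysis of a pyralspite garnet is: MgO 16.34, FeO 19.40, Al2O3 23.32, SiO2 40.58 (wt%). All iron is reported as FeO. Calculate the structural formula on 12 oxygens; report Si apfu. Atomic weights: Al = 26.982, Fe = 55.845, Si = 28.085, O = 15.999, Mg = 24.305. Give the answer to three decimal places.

2.988 Si apfu

16.34 wt% MgO ÷ 40.304 g/mol = 0.40542 mol, giving 0.40542 Mg and 0.40542 O.
19.40 wt% FeO ÷ 71.844 g/mol = 0.27003 mol, giving 0.27003 Fe and 0.27003 O.
23.32 wt% Al2O3 ÷ 101.961 g/mol = 0.22871 mol, giving 0.45742 Al and 0.68613 O.
40.58 wt% SiO2 ÷ 60.083 g/mol = 0.67540 mol, giving 0.67540 Si and 1.35080 O.
Oxygen sums to 2.71238; scaling by 12/2.71238 = 4.42416 puts the formula on 12 O.
Si: 0.67540 × 4.42416 = 2.988 atoms per formula unit.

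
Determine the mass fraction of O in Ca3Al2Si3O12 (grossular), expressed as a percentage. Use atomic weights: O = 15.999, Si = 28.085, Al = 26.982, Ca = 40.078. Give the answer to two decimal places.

42.62 weight percent

M(Ca3Al2Si3O12) = 450.441 g/mol.
O contributes 12 × 15.999 = 191.988 g per mole.
191.988/450.441 = 0.4262 → 42.62%.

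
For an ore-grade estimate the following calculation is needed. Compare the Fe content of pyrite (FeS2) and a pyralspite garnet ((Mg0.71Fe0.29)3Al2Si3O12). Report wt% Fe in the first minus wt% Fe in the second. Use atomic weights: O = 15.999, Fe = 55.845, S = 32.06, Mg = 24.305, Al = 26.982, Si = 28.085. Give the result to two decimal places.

First mineral: 55.845 g Fe in 119.965 g formula = 46.55 wt% Fe.
Second mineral: 48.585 g Fe in 430.562 g formula = 11.28 wt% Fe.
46.55% − 11.28% gives a difference of 35.27 percentage points.

35.27 percentage points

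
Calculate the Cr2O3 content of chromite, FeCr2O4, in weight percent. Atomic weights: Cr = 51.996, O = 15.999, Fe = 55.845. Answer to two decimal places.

67.90 wt%

Molar mass of FeCr2O4 = 1*55.845 + 2*51.996 + 4*15.999 = 223.833 g/mol.
Each formula unit contains 2 Cr, equivalent to 2/2 = 1.0000 mol Cr2O3.
M(Cr2O3) = 2×51.996 + 3×15.999 = 151.989 g/mol.
Mass of Cr2O3 per formula unit = 1.0000 × 151.989 = 151.989 g.
Cr2O3 wt% = 151.989 / 223.833 × 100 = 67.90%.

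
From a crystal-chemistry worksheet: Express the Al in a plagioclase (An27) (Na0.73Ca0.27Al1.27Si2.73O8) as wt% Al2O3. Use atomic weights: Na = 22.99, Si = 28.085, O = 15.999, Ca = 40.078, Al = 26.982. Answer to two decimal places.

24.29 wt%

Molar mass of Na0.73Ca0.27Al1.27Si2.73O8 = 0.73·22.99 + 0.27·40.078 + 1.27·26.982 + 2.73·28.085 + 8·15.999 = 266.535 g/mol.
Each formula unit contains 1.27 Al, equivalent to 1.27/2 = 0.6350 mol Al2O3.
M(Al2O3) = 2×26.982 + 3×15.999 = 101.961 g/mol.
Mass of Al2O3 per formula unit = 0.6350 × 101.961 = 64.745 g.
Al2O3 wt% = 64.745 / 266.535 × 100 = 24.29%.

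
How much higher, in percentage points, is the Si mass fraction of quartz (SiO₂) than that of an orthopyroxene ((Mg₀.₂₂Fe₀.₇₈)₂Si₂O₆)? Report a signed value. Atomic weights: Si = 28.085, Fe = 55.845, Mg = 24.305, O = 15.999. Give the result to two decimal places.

24.27 percentage points

Si in SiO₂: molar mass 60.083 g/mol; 1×28.085 = 28.085 g → 46.74 wt%.
Si in (Mg₀.₂₂Fe₀.₇₈)₂Si₂O₆: molar mass 249.976 g/mol; 2×28.085 = 56.170 g → 22.47 wt%.
Difference = 46.74 − 22.47 = 24.27 percentage points.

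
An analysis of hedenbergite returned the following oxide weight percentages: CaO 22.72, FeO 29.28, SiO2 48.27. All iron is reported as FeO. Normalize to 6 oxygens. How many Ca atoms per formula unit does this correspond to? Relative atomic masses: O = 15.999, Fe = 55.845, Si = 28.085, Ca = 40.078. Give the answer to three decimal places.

CaO (M=56.077): mol = 0.40516; Ca = 0.40516, O = 0.40516.
FeO (M=71.844): mol = 0.40755; Fe = 0.40755, O = 0.40755.
SiO2 (M=60.083): mol = 0.80339; Si = 0.80339, O = 1.60678.
ΣO = 2.41949; factor = 6/ΣO = 2.47986.
Ca apfu = 0.40516 × 2.47986 = 1.005.

1.005 Ca apfu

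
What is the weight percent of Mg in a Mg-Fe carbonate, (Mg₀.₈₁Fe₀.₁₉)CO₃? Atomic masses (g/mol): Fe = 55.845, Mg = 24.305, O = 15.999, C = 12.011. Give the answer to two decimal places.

21.80 mass %

M((Mg₀.₈₁Fe₀.₁₉)CO₃) = 90.306 g/mol.
Mg contributes 0.81 × 24.305 = 19.687 g per mole.
19.687/90.306 = 0.2180 → 21.80%.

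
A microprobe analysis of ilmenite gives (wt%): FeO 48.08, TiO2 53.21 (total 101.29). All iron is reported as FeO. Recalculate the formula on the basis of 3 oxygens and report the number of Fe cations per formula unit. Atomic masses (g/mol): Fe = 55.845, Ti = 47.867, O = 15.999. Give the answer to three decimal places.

1.003 Fe apfu

FeO (M=71.844): mol = 0.66923; Fe = 0.66923, O = 0.66923.
TiO2 (M=79.865): mol = 0.66625; Ti = 0.66625, O = 1.33250.
ΣO = 2.00173; factor = 3/ΣO = 1.49870.
Fe apfu = 0.66923 × 1.49870 = 1.003.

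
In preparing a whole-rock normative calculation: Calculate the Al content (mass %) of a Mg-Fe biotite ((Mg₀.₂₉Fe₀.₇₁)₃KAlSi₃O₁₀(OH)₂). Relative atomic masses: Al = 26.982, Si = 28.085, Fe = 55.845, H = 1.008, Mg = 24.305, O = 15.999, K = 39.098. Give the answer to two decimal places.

Formula mass = 0.87·24.305 + 2.13·55.845 + 1·39.098 + 1·26.982 + 3·28.085 + 12·15.999 + 2·1.008 = 484.434 g/mol, of which 26.982 g is Al.
So Al makes up 26.982/484.434 = 0.0557 of the mass, i.e. 5.57%.

5.57 mass %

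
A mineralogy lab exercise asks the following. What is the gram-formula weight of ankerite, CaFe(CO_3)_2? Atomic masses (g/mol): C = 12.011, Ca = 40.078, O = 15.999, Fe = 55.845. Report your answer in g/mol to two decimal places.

Ca: 1 × 40.078 = 40.0780
Fe: 1 × 55.845 = 55.8450
C: 2 × 12.011 = 24.0220
O: 6 × 15.999 = 95.9940
Summing the contributions gives the formula mass.

215.94 g/mol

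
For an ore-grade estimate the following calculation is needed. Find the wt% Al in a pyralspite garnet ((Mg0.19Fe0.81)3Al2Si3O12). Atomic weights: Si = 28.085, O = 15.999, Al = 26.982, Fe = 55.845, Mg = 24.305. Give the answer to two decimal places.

11.25 wt%

Molar mass of (Mg0.19Fe0.81)3Al2Si3O12: 0.57·24.305 + 2.43·55.845 + 2·26.982 + 3·28.085 + 12·15.999 = 479.764 g/mol.
Mass of Al per formula unit: 2 × 26.982 = 53.964 g.
Weight fraction Al = 53.964 / 479.764 = 0.1125.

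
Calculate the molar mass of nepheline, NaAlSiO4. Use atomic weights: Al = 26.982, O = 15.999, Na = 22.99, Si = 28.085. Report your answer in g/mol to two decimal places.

142.05 g/mol

M = 1·22.99 + 1·26.982 + 1·28.085 + 4·15.999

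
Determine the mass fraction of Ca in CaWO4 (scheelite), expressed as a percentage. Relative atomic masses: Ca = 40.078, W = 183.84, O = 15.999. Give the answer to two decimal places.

Formula mass = 1*40.078 + 1*183.84 + 4*15.999 = 287.914 g/mol, of which 40.078 g is Ca.
So Ca makes up 40.078/287.914 = 0.1392 of the mass, i.e. 13.92%.

13.92 weight percent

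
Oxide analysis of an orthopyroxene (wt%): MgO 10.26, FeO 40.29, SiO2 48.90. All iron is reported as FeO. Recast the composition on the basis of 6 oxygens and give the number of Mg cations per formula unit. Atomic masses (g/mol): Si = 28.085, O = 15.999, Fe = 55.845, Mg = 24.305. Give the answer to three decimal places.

MgO: 10.26/40.304 = 0.25457 mol → 0.25457 mol Mg, 0.25457 mol O.
FeO: 40.29/71.844 = 0.56080 mol → 0.56080 mol Fe, 0.56080 mol O.
SiO2: 48.90/60.083 = 0.81387 mol → 0.81387 mol Si, 1.62774 mol O.
Total oxygen = 2.44311 mol. Normalization factor = 6/2.44311 = 2.45589.
Mg per 6 O = 0.25457 × 2.45589 = 0.625.

0.625 Mg apfu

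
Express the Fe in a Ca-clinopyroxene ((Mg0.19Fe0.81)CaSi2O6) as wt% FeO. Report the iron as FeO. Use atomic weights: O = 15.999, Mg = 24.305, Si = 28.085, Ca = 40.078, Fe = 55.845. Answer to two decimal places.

Formula mass = 242.094 g/mol.
0.81 Fe → 0.8100 mol FeO per formula unit; M(FeO) = 71.844, so FeO mass = 58.194 g.
58.194/242.094 × 100 = 24.04 wt%.

24.04 wt%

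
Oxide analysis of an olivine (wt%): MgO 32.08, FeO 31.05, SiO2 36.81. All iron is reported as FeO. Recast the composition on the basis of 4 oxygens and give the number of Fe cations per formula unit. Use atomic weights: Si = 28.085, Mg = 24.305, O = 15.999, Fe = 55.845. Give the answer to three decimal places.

32.08 wt% MgO ÷ 40.304 g/mol = 0.79595 mol, giving 0.79595 Mg and 0.79595 O.
31.05 wt% FeO ÷ 71.844 g/mol = 0.43219 mol, giving 0.43219 Fe and 0.43219 O.
36.81 wt% SiO2 ÷ 60.083 g/mol = 0.61265 mol, giving 0.61265 Si and 1.22530 O.
Oxygen sums to 2.45344; scaling by 4/2.45344 = 1.63036 puts the formula on 4 O.
Fe: 0.43219 × 1.63036 = 0.705 atoms per formula unit.

0.705 Fe apfu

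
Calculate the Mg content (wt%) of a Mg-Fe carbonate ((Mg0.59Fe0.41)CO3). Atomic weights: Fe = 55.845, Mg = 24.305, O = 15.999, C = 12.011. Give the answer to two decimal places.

14.75 wt%

M((Mg0.59Fe0.41)CO3) = 97.244 g/mol.
Mg contributes 0.59 × 24.305 = 14.340 g per mole.
14.340/97.244 = 0.1475 → 14.75%.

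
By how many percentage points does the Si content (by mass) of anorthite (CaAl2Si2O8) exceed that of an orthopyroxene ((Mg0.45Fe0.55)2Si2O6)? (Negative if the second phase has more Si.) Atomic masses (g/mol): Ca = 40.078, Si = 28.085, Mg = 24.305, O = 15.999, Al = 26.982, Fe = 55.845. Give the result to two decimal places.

-3.66 percentage points

Si in CaAl2Si2O8: molar mass 278.204 g/mol; 2×28.085 = 56.170 g → 20.19 wt%.
Si in (Mg0.45Fe0.55)2Si2O6: molar mass 235.468 g/mol; 2×28.085 = 56.170 g → 23.85 wt%.
Difference = 20.19 − 23.85 = -3.66 percentage points.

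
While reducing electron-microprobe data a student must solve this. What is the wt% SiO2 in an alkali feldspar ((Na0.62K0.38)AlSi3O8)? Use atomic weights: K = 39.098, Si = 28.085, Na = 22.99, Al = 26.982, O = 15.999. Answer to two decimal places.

Molar mass of (Na0.62K0.38)AlSi3O8 = 0.62·22.99 + 0.38·39.098 + 1·26.982 + 3·28.085 + 8·15.999 = 268.340 g/mol.
Each formula unit contains 3 Si, equivalent to 3/1 = 3.0000 mol SiO2.
M(SiO2) = 1×28.085 + 2×15.999 = 60.083 g/mol.
Mass of SiO2 per formula unit = 3.0000 × 60.083 = 180.249 g.
SiO2 wt% = 180.249 / 268.340 × 100 = 67.17%.

67.17 wt%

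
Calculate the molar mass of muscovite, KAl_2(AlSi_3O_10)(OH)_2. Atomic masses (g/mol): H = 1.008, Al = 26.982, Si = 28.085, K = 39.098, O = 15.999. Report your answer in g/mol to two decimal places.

398.30 g/mol

M = 1(39.098) + 3(26.982) + 3(28.085) + 12(15.999) + 2(1.008)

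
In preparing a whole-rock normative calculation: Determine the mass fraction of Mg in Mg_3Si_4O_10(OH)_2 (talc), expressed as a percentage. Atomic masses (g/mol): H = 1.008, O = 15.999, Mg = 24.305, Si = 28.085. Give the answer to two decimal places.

Formula mass = 3*24.305 + 4*28.085 + 12*15.999 + 2*1.008 = 379.259 g/mol, of which 72.915 g is Mg.
So Mg makes up 72.915/379.259 = 0.1923 of the mass, i.e. 19.23%.

19.23 weight percent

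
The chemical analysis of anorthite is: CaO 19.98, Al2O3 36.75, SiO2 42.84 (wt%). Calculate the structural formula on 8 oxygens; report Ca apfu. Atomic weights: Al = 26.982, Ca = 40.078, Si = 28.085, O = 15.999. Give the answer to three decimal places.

19.98 wt% CaO ÷ 56.077 g/mol = 0.35630 mol, giving 0.35630 Ca and 0.35630 O.
36.75 wt% Al2O3 ÷ 101.961 g/mol = 0.36043 mol, giving 0.72086 Al and 1.08129 O.
42.84 wt% SiO2 ÷ 60.083 g/mol = 0.71301 mol, giving 0.71301 Si and 1.42602 O.
Oxygen sums to 2.86361; scaling by 8/2.86361 = 2.79368 puts the formula on 8 O.
Ca: 0.35630 × 2.79368 = 0.995 atoms per formula unit.

0.995 Ca apfu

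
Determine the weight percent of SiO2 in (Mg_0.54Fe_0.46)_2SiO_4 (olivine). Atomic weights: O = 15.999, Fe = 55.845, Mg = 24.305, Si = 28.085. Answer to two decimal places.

M((Mg_0.54Fe_0.46)_2SiO_4) = 169.708 g/mol; M(SiO2) = 60.083 g/mol.
Moles SiO2 per formula unit = 1 Si ÷ 1 = 1.0000.
SiO2 fraction = (1.0000 × 60.083) / 169.708 = 60.083/169.708 = 0.3540.

35.40 wt%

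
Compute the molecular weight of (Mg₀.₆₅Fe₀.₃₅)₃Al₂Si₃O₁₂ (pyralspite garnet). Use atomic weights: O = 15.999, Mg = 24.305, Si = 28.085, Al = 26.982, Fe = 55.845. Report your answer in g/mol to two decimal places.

The formula mass is the sum 1.95(24.305) + 1.05(55.845) + 2(26.982) + 3(28.085) + 12(15.999).

436.24 g/mol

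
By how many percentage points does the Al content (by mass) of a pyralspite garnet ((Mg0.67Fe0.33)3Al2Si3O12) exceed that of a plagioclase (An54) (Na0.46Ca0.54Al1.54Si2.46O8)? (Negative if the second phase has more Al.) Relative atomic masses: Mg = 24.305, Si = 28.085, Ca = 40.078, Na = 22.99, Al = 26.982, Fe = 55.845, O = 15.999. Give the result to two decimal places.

M((Mg0.67Fe0.33)3Al2Si3O12) = 434.347 g/mol, so wt% Al = 53.964/434.347 × 100 = 12.42%.
M(Na0.46Ca0.54Al1.54Si2.46O8) = 270.851 g/mol, so wt% Al = 41.552/270.851 × 100 = 15.34%.
12.42 − 15.34 = -2.92 pp.

-2.92 percentage points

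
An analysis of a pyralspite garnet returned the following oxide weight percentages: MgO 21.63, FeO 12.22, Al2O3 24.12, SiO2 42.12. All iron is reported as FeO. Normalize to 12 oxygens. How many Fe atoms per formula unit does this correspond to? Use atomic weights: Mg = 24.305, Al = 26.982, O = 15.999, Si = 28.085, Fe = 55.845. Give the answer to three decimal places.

21.63 wt% MgO ÷ 40.304 g/mol = 0.53667 mol, giving 0.53667 Mg and 0.53667 O.
12.22 wt% FeO ÷ 71.844 g/mol = 0.17009 mol, giving 0.17009 Fe and 0.17009 O.
24.12 wt% Al2O3 ÷ 101.961 g/mol = 0.23656 mol, giving 0.47312 Al and 0.70968 O.
42.12 wt% SiO2 ÷ 60.083 g/mol = 0.70103 mol, giving 0.70103 Si and 1.40206 O.
Oxygen sums to 2.81850; scaling by 12/2.81850 = 4.25758 puts the formula on 12 O.
Fe: 0.17009 × 4.25758 = 0.724 atoms per formula unit.

0.724 Fe apfu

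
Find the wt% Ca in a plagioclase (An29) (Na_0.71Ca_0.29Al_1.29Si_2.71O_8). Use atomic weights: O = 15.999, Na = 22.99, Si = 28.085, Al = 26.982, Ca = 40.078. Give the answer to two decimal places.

M(Na_0.71Ca_0.29Al_1.29Si_2.71O_8) = 266.855 g/mol.
Ca contributes 0.29 × 40.078 = 11.623 g per mole.
11.623/266.855 = 0.0436 → 4.36%.

4.36 wt%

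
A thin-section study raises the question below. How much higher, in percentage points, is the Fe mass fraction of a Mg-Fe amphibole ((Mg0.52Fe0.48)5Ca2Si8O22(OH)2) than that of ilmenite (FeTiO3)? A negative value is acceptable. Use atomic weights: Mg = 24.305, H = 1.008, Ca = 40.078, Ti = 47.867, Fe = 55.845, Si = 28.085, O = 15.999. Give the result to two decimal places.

-21.72 percentage points

Fe in (Mg0.52Fe0.48)5Ca2Si8O22(OH)2: molar mass 888.049 g/mol; 2.40×55.845 = 134.028 g → 15.09 wt%.
Fe in FeTiO3: molar mass 151.709 g/mol; 1×55.845 = 55.845 g → 36.81 wt%.
Difference = 15.09 − 36.81 = -21.72 percentage points.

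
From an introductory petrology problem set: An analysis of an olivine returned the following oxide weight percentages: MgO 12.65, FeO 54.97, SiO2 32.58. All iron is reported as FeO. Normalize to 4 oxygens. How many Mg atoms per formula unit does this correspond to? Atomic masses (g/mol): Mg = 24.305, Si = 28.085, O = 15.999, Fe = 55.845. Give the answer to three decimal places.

MgO: 12.65/40.304 = 0.31386 mol → 0.31386 mol Mg, 0.31386 mol O.
FeO: 54.97/71.844 = 0.76513 mol → 0.76513 mol Fe, 0.76513 mol O.
SiO2: 32.58/60.083 = 0.54225 mol → 0.54225 mol Si, 1.08450 mol O.
Total oxygen = 2.16349 mol. Normalization factor = 4/2.16349 = 1.84886.
Mg per 4 O = 0.31386 × 1.84886 = 0.580.

0.580 Mg apfu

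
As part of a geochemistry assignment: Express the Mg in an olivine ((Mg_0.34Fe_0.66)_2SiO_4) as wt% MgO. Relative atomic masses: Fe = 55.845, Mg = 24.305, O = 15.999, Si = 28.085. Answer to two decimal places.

M((Mg_0.34Fe_0.66)_2SiO_4) = 182.324 g/mol; M(MgO) = 40.304 g/mol.
Moles MgO per formula unit = 0.68 Mg ÷ 1 = 0.6800.
MgO fraction = (0.6800 × 40.304) / 182.324 = 27.407/182.324 = 0.1503.

15.03 wt%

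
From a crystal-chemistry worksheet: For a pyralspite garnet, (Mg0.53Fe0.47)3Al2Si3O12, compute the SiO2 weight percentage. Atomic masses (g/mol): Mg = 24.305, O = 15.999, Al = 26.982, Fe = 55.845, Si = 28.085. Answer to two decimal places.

40.27 wt%

Formula mass = 447.593 g/mol.
3 Si → 3.0000 mol SiO2 per formula unit; M(SiO2) = 60.083, so SiO2 mass = 180.249 g.
180.249/447.593 × 100 = 40.27 wt%.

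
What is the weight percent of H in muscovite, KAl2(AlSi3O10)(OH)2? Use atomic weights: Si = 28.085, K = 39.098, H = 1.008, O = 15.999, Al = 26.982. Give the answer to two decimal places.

0.51 weight percent

M(KAl2(AlSi3O10)(OH)2) = 398.303 g/mol.
H contributes 2 × 1.008 = 2.016 g per mole.
2.016/398.303 = 0.0051 → 0.51%.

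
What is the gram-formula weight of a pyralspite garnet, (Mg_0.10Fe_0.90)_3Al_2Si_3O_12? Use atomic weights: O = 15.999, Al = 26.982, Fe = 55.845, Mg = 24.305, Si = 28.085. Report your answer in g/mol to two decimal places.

The formula mass is the sum 0.30×24.305 + 2.70×55.845 + 2×26.982 + 3×28.085 + 12×15.999.

488.28 g/mol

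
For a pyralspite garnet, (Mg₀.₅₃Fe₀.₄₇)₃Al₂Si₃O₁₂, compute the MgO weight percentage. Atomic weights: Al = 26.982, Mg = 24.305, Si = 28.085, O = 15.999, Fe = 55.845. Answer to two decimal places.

Formula mass = 447.593 g/mol.
1.59 Mg → 1.5900 mol MgO per formula unit; M(MgO) = 40.304, so MgO mass = 64.083 g.
64.083/447.593 × 100 = 14.32 wt%.

14.32 wt%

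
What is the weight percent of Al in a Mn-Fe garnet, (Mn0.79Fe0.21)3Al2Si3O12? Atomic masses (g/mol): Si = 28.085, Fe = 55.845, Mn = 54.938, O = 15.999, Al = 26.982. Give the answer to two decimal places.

10.89 weight percent

M((Mn0.79Fe0.21)3Al2Si3O12) = 495.592 g/mol.
Al contributes 2 × 26.982 = 53.964 g per mole.
53.964/495.592 = 0.1089 → 10.89%.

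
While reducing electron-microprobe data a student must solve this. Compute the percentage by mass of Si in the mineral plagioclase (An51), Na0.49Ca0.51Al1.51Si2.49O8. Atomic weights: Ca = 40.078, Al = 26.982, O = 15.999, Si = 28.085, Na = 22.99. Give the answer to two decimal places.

25.87 weight percent

Formula mass = 0.49×22.99 + 0.51×40.078 + 1.51×26.982 + 2.49×28.085 + 8×15.999 = 270.371 g/mol, of which 69.932 g is Si.
So Si makes up 69.932/270.371 = 0.2587 of the mass, i.e. 25.87%.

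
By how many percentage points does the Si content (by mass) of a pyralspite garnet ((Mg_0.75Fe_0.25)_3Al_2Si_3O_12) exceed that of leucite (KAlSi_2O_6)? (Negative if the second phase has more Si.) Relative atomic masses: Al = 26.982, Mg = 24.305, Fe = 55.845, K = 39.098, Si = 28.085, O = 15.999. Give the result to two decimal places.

M((Mg_0.75Fe_0.25)_3Al_2Si_3O_12) = 426.777 g/mol, so wt% Si = 84.255/426.777 × 100 = 19.74%.
M(KAlSi_2O_6) = 218.244 g/mol, so wt% Si = 56.170/218.244 × 100 = 25.74%.
19.74 − 25.74 = -6.00 pp.

-6.00 percentage points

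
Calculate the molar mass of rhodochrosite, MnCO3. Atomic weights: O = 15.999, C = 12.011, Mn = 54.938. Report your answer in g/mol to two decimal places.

M = 1(54.938) + 1(12.011) + 3(15.999)

114.95 g/mol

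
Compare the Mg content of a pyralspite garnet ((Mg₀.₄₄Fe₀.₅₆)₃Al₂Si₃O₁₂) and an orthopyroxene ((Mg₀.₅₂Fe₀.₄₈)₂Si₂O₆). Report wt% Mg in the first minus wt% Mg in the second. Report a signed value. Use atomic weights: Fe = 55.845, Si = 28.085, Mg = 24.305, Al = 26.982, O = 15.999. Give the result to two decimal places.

First mineral: 32.083 g Mg in 456.109 g formula = 7.03 wt% Mg.
Second mineral: 25.277 g Mg in 231.052 g formula = 10.94 wt% Mg.
7.03% − 10.94% gives a difference of -3.91 percentage points.

-3.91 percentage points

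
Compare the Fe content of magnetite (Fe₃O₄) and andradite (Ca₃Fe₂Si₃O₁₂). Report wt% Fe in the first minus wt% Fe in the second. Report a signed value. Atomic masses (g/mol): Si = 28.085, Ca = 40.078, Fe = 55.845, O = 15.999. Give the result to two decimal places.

M(Fe₃O₄) = 231.531 g/mol, so wt% Fe = 167.535/231.531 × 100 = 72.36%.
M(Ca₃Fe₂Si₃O₁₂) = 508.167 g/mol, so wt% Fe = 111.690/508.167 × 100 = 21.98%.
72.36 − 21.98 = 50.38 pp.

50.38 percentage points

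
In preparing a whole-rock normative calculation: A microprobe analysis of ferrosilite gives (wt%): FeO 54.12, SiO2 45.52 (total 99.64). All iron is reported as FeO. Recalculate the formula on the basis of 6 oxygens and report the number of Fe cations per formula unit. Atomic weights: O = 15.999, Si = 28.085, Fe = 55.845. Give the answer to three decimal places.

FeO: 54.12/71.844 = 0.75330 mol → 0.75330 mol Fe, 0.75330 mol O.
SiO2: 45.52/60.083 = 0.75762 mol → 0.75762 mol Si, 1.51524 mol O.
Total oxygen = 2.26854 mol. Normalization factor = 6/2.26854 = 2.64487.
Fe per 6 O = 0.75330 × 2.64487 = 1.992.

1.992 Fe apfu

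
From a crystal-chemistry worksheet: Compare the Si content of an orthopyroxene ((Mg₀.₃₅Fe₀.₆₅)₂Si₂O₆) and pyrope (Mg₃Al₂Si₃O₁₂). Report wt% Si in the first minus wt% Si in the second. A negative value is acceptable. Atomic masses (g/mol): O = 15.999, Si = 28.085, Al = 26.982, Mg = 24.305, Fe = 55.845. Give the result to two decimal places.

2.33 percentage points

First mineral: 56.170 g Si in 241.776 g formula = 23.23 wt% Si.
Second mineral: 84.255 g Si in 403.122 g formula = 20.90 wt% Si.
23.23% − 20.90% gives a difference of 2.33 percentage points.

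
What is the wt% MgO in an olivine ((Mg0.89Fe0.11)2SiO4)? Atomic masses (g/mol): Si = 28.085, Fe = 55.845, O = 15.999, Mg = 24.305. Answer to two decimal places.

48.60 wt%

Molar mass of (Mg0.89Fe0.11)2SiO4 = 1.78·24.305 + 0.22·55.845 + 1·28.085 + 4·15.999 = 147.630 g/mol.
Each formula unit contains 1.78 Mg, equivalent to 1.78/1 = 1.7800 mol MgO.
M(MgO) = 1×24.305 + 1×15.999 = 40.304 g/mol.
Mass of MgO per formula unit = 1.7800 × 40.304 = 71.741 g.
MgO wt% = 71.741 / 147.630 × 100 = 48.60%.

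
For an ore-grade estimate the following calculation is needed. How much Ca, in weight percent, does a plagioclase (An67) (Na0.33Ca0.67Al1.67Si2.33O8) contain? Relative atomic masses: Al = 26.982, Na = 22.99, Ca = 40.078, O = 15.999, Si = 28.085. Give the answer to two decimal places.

9.84 weight percent

Molar mass of Na0.33Ca0.67Al1.67Si2.33O8: 0.33×22.99 + 0.67×40.078 + 1.67×26.982 + 2.33×28.085 + 8×15.999 = 272.929 g/mol.
Mass of Ca per formula unit: 0.67 × 40.078 = 26.852 g.
Weight fraction Ca = 26.852 / 272.929 = 0.0984.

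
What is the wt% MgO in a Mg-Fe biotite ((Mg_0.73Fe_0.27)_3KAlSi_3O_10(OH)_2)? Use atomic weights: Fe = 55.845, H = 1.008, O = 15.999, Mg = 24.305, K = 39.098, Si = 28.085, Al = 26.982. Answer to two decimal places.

19.93 wt%

Molar mass of (Mg_0.73Fe_0.27)_3KAlSi_3O_10(OH)_2 = 2.19×24.305 + 0.81×55.845 + 1×39.098 + 1×26.982 + 3×28.085 + 12×15.999 + 2×1.008 = 442.801 g/mol.
Each formula unit contains 2.19 Mg, equivalent to 2.19/1 = 2.1900 mol MgO.
M(MgO) = 1×24.305 + 1×15.999 = 40.304 g/mol.
Mass of MgO per formula unit = 2.1900 × 40.304 = 88.266 g.
MgO wt% = 88.266 / 442.801 × 100 = 19.93%.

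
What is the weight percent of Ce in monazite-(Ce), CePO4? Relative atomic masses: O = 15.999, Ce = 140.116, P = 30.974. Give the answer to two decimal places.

59.60 mass %

M(CePO4) = 235.086 g/mol.
Ce contributes 1 × 140.116 = 140.116 g per mole.
140.116/235.086 = 0.5960 → 59.60%.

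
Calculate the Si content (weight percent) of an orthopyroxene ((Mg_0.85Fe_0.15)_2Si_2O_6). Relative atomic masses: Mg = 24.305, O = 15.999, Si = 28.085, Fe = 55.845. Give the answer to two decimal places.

Molar mass of (Mg_0.85Fe_0.15)_2Si_2O_6: 1.70×24.305 + 0.30×55.845 + 2×28.085 + 6×15.999 = 210.236 g/mol.
Mass of Si per formula unit: 2 × 28.085 = 56.170 g.
Weight fraction Si = 56.170 / 210.236 = 0.2672.

26.72 weight percent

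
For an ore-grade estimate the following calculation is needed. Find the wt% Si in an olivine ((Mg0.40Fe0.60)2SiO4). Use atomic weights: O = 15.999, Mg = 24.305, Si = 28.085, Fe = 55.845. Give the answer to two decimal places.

15.73 mass %

M((Mg0.40Fe0.60)2SiO4) = 178.539 g/mol.
Si contributes 1 × 28.085 = 28.085 g per mole.
28.085/178.539 = 0.1573 → 15.73%.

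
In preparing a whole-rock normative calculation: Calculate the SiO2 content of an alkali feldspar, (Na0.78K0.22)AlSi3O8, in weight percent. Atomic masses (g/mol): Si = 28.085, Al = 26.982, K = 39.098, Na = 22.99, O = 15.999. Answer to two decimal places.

Formula mass = 265.763 g/mol.
3 Si → 3.0000 mol SiO2 per formula unit; M(SiO2) = 60.083, so SiO2 mass = 180.249 g.
180.249/265.763 × 100 = 67.82 wt%.

67.82 wt%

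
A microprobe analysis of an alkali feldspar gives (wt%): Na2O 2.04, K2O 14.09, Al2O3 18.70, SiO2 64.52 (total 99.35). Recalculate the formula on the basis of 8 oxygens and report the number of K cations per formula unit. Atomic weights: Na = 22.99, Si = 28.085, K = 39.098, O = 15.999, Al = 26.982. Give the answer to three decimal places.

0.831 K apfu

2.04 wt% Na2O ÷ 61.979 g/mol = 0.03291 mol, giving 0.06582 Na and 0.03291 O.
14.09 wt% K2O ÷ 94.195 g/mol = 0.14958 mol, giving 0.29916 K and 0.14958 O.
18.70 wt% Al2O3 ÷ 101.961 g/mol = 0.18340 mol, giving 0.36680 Al and 0.55020 O.
64.52 wt% SiO2 ÷ 60.083 g/mol = 1.07385 mol, giving 1.07385 Si and 2.14770 O.
Oxygen sums to 2.88039; scaling by 8/2.88039 = 2.77740 puts the formula on 8 O.
K: 0.29916 × 2.77740 = 0.831 atoms per formula unit.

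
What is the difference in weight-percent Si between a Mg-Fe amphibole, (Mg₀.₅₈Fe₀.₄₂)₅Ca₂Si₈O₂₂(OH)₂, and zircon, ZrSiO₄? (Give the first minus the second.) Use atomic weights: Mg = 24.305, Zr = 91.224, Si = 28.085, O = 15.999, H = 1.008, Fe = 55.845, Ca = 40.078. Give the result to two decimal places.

10.25 percentage points

M((Mg₀.₅₈Fe₀.₄₂)₅Ca₂Si₈O₂₂(OH)₂) = 878.587 g/mol, so wt% Si = 224.680/878.587 × 100 = 25.57%.
M(ZrSiO₄) = 183.305 g/mol, so wt% Si = 28.085/183.305 × 100 = 15.32%.
25.57 − 15.32 = 10.25 pp.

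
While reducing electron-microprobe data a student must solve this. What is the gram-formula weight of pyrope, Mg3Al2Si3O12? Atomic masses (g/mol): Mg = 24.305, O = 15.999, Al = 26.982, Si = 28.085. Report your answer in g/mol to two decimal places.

The formula mass is the sum 3*24.305 + 2*26.982 + 3*28.085 + 12*15.999.

403.12 g/mol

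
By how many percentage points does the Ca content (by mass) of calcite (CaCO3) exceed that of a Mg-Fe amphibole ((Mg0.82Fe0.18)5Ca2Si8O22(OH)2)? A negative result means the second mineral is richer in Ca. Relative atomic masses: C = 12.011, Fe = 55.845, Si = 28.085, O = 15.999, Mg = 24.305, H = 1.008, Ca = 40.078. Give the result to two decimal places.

30.51 percentage points

First mineral: 40.078 g Ca in 100.086 g formula = 40.04 wt% Ca.
Second mineral: 80.156 g Ca in 840.739 g formula = 9.53 wt% Ca.
40.04% − 9.53% gives a difference of 30.51 percentage points.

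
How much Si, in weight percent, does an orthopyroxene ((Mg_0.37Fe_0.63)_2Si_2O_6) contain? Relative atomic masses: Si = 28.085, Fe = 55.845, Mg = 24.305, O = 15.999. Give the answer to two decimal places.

Formula mass = 0.74·24.305 + 1.26·55.845 + 2·28.085 + 6·15.999 = 240.514 g/mol, of which 56.170 g is Si.
So Si makes up 56.170/240.514 = 0.2335 of the mass, i.e. 23.35%.

23.35 weight percent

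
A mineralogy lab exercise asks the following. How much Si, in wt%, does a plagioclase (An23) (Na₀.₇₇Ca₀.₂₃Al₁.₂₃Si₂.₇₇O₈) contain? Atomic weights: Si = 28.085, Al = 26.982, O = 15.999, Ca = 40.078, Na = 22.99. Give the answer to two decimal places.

Formula mass = 0.77*22.99 + 0.23*40.078 + 1.23*26.982 + 2.77*28.085 + 8*15.999 = 265.896 g/mol, of which 77.795 g is Si.
So Si makes up 77.795/265.896 = 0.2926 of the mass, i.e. 29.26%.

29.26 wt%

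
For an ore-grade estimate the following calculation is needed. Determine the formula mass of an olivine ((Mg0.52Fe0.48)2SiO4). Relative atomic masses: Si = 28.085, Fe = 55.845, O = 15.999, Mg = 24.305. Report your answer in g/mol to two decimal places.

M = 1.04*24.305 + 0.96*55.845 + 1*28.085 + 4*15.999

170.97 g/mol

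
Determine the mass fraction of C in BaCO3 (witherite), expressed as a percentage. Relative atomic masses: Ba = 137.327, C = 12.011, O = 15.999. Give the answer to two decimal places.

6.09 weight percent

Formula mass = 1·137.327 + 1·12.011 + 3·15.999 = 197.335 g/mol, of which 12.011 g is C.
So C makes up 12.011/197.335 = 0.0609 of the mass, i.e. 6.09%.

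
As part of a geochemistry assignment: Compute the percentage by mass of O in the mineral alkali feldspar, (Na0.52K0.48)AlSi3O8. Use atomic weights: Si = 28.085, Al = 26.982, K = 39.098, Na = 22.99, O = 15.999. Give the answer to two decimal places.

47.41 mass %

Formula mass = 0.52*22.99 + 0.48*39.098 + 1*26.982 + 3*28.085 + 8*15.999 = 269.951 g/mol, of which 127.992 g is O.
So O makes up 127.992/269.951 = 0.4741 of the mass, i.e. 47.41%.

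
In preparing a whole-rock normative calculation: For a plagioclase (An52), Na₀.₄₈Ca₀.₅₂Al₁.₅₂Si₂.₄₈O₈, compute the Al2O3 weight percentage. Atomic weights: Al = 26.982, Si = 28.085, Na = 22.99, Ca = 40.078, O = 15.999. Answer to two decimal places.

Formula mass = 270.531 g/mol.
1.52 Al → 0.7600 mol Al2O3 per formula unit; M(Al2O3) = 101.961, so Al2O3 mass = 77.490 g.
77.490/270.531 × 100 = 28.64 wt%.

28.64 wt%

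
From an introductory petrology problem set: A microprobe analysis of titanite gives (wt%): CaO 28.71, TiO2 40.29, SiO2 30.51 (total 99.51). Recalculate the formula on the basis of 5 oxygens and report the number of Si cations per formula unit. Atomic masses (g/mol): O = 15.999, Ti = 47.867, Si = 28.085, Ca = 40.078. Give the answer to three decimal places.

1.001 Si apfu

CaO (M=56.077): mol = 0.51197; Ca = 0.51197, O = 0.51197.
TiO2 (M=79.865): mol = 0.50448; Ti = 0.50448, O = 1.00896.
SiO2 (M=60.083): mol = 0.50780; Si = 0.50780, O = 1.01560.
ΣO = 2.53653; factor = 5/ΣO = 1.97120.
Si apfu = 0.50780 × 1.97120 = 1.001.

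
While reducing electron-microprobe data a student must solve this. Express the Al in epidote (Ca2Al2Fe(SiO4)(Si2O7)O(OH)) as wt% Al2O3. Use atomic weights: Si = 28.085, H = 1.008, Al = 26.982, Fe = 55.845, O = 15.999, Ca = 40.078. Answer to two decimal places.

21.10 wt%

Molar mass of Ca2Al2Fe(SiO4)(Si2O7)O(OH) = 2*40.078 + 2*26.982 + 1*55.845 + 3*28.085 + 13*15.999 + 1*1.008 = 483.215 g/mol.
Each formula unit contains 2 Al, equivalent to 2/2 = 1.0000 mol Al2O3.
M(Al2O3) = 2×26.982 + 3×15.999 = 101.961 g/mol.
Mass of Al2O3 per formula unit = 1.0000 × 101.961 = 101.961 g.
Al2O3 wt% = 101.961 / 483.215 × 100 = 21.10%.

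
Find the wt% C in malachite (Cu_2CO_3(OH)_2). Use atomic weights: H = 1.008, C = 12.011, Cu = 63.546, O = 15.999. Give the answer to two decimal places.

5.43 wt%

M(Cu_2CO_3(OH)_2) = 221.114 g/mol.
C contributes 1 × 12.011 = 12.011 g per mole.
12.011/221.114 = 0.0543 → 5.43%.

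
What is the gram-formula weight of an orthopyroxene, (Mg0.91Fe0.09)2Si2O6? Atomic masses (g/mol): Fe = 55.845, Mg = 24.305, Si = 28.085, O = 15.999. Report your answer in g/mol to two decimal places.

The formula mass is the sum 1.82·24.305 + 0.18·55.845 + 2·28.085 + 6·15.999.

206.45 g/mol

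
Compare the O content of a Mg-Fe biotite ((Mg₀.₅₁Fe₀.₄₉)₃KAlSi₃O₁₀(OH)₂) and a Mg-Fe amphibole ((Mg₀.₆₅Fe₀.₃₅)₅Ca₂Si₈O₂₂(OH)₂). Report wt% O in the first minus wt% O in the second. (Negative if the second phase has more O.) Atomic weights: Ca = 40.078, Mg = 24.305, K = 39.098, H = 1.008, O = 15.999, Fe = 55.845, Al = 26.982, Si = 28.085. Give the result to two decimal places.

M((Mg₀.₅₁Fe₀.₄₉)₃KAlSi₃O₁₀(OH)₂) = 463.618 g/mol, so wt% O = 191.988/463.618 × 100 = 41.41%.
M((Mg₀.₆₅Fe₀.₃₅)₅Ca₂Si₈O₂₂(OH)₂) = 867.548 g/mol, so wt% O = 383.976/867.548 × 100 = 44.26%.
41.41 − 44.26 = -2.85 pp.

-2.85 percentage points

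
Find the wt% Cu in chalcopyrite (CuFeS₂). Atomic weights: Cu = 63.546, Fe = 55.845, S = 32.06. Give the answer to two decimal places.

34.63 mass %

Formula mass = 1·63.546 + 1·55.845 + 2·32.06 = 183.511 g/mol, of which 63.546 g is Cu.
So Cu makes up 63.546/183.511 = 0.3463 of the mass, i.e. 34.63%.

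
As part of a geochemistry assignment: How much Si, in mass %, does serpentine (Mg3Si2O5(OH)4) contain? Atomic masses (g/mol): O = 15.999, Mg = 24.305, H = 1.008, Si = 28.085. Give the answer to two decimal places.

Molar mass of Mg3Si2O5(OH)4: 3*24.305 + 2*28.085 + 9*15.999 + 4*1.008 = 277.108 g/mol.
Mass of Si per formula unit: 2 × 28.085 = 56.170 g.
Weight fraction Si = 56.170 / 277.108 = 0.2027.

20.27 mass %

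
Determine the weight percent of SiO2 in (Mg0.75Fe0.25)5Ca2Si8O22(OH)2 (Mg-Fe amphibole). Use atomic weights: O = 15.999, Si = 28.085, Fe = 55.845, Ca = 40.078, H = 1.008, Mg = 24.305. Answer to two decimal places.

56.43 wt%

Molar mass of (Mg0.75Fe0.25)5Ca2Si8O22(OH)2 = 3.75·24.305 + 1.25·55.845 + 2·40.078 + 8·28.085 + 24·15.999 + 2·1.008 = 851.778 g/mol.
Each formula unit contains 8 Si, equivalent to 8/1 = 8.0000 mol SiO2.
M(SiO2) = 1×28.085 + 2×15.999 = 60.083 g/mol.
Mass of SiO2 per formula unit = 8.0000 × 60.083 = 480.664 g.
SiO2 wt% = 480.664 / 851.778 × 100 = 56.43%.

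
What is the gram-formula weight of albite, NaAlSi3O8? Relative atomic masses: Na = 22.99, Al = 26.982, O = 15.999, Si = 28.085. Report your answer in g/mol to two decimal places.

The formula mass is the sum 1(22.99) + 1(26.982) + 3(28.085) + 8(15.999).

262.22 g/mol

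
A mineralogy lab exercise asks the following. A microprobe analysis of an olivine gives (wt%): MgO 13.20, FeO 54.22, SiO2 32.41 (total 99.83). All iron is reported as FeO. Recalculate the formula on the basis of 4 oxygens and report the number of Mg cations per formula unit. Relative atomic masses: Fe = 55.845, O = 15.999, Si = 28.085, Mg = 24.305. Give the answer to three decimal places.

13.20 wt% MgO ÷ 40.304 g/mol = 0.32751 mol, giving 0.32751 Mg and 0.32751 O.
54.22 wt% FeO ÷ 71.844 g/mol = 0.75469 mol, giving 0.75469 Fe and 0.75469 O.
32.41 wt% SiO2 ÷ 60.083 g/mol = 0.53942 mol, giving 0.53942 Si and 1.07884 O.
Oxygen sums to 2.16104; scaling by 4/2.16104 = 1.85096 puts the formula on 4 O.
Mg: 0.32751 × 1.85096 = 0.606 atoms per formula unit.

0.606 Mg apfu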